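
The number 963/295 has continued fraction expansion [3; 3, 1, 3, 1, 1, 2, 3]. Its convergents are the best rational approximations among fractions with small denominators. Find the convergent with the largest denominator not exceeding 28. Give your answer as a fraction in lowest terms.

62/19

a_0 = 3: 3/1  (≤ bound)
a_1 = 3: 10/3  (≤ bound)
a_2 = 1: 13/4  (≤ bound)
a_3 = 3: 49/15  (≤ bound)
a_4 = 1: 62/19  (≤ bound)
a_5 = 1: 111/34  (> 28, stop)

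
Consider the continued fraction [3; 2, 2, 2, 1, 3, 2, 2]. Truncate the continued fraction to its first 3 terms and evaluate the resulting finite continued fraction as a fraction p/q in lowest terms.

17/5

Work from the innermost term outward:
Start with 2.
2 + 1/(2/1) = 2 + 1/2 = 5/2
3 + 1/(5/2) = 3 + 2/5 = 17/5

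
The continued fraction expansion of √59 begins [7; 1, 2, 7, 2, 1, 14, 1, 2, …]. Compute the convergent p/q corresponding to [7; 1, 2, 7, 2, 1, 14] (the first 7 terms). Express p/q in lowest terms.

a_0 = 7: 7/1
a_1 = 1: 8/1
a_2 = 2: 23/3
a_3 = 7: 169/22
a_4 = 2: 361/47
a_5 = 1: 530/69
a_6 = 14: 7781/1013

7781/1013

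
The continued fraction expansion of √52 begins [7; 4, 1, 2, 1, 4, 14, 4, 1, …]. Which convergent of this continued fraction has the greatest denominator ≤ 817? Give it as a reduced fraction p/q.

a_0 = 7: 7/1  (≤ bound)
a_1 = 4: 29/4  (≤ bound)
a_2 = 1: 36/5  (≤ bound)
a_3 = 2: 101/14  (≤ bound)
a_4 = 1: 137/19  (≤ bound)
a_5 = 4: 649/90  (≤ bound)
a_6 = 14: 9223/1279  (> 817, stop)

649/90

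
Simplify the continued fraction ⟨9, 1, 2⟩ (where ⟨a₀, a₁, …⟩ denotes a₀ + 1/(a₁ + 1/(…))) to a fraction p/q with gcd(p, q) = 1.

Start with 2.
1 + 1/(2/1) = 1 + 1/2 = 3/2
9 + 1/(3/2) = 9 + 2/3 = 29/3

29/3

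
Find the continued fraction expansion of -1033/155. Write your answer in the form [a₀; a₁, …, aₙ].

[-7; 2, 1, 51]

⌊-1033/155⌋ = -7, remainder 52
⌊155/52⌋ = 2, remainder 51
⌊52/51⌋ = 1, remainder 1
⌊51/1⌋ = 51, remainder 0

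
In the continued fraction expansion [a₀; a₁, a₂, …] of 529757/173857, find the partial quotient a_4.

Repeatedly divide and take the remainder:
⌊529757/173857⌋ = 3, remainder 8186
⌊173857/8186⌋ = 21, remainder 1951
⌊8186/1951⌋ = 4, remainder 382
⌊1951/382⌋ = 5, remainder 41
⌊382/41⌋ = 9, remainder 13

9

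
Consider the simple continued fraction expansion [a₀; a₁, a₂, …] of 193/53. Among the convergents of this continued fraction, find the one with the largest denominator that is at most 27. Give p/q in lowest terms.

51/14

List convergents until the denominator exceeds the bound:
a_0 = 3: 3/1  (≤ bound)
a_1 = 1: 4/1  (≤ bound)
a_2 = 1: 7/2  (≤ bound)
a_3 = 1: 11/3  (≤ bound)
a_4 = 3: 40/11  (≤ bound)
a_5 = 1: 51/14  (≤ bound)
a_6 = 3: 193/53  (> 27, stop)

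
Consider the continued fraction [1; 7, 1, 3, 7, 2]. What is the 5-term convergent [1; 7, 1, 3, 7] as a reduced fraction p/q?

a_0 = 1: 1/1
a_1 = 7: 8/7
a_2 = 1: 9/8
a_3 = 3: 35/31
a_4 = 7: 254/225

254/225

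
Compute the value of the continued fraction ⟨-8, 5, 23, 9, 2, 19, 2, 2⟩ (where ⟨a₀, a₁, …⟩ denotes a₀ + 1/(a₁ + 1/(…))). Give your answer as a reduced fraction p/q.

-1716401/220003

Collapse the nested fraction from the inside out:
Start with 2.
2 + 1/(2/1) = 2 + 1/2 = 5/2
19 + 1/(5/2) = 19 + 2/5 = 97/5
2 + 1/(97/5) = 2 + 5/97 = 199/97
9 + 1/(199/97) = 9 + 97/199 = 1888/199
23 + 1/(1888/199) = 23 + 199/1888 = 43623/1888
5 + 1/(43623/1888) = 5 + 1888/43623 = 220003/43623
-8 + 1/(220003/43623) = -8 + 43623/220003 = -1716401/220003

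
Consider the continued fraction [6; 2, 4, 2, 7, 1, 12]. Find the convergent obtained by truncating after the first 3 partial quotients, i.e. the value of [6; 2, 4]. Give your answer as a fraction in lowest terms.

Use the convergent recurrence hₖ = aₖ·hₖ₋₁ + hₖ₋₂ (and likewise for the denominators kₖ):
a_0 = 6: 6/1
a_1 = 2: 13/2
a_2 = 4: 58/9

58/9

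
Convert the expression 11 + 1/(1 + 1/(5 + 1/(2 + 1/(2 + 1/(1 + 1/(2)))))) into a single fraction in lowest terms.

1445/122

Build up convergents one term at a time:
a_0 = 11: 11/1
a_1 = 1: 12/1
a_2 = 5: 71/6
a_3 = 2: 154/13
a_4 = 2: 379/32
a_5 = 1: 533/45
a_6 = 2: 1445/122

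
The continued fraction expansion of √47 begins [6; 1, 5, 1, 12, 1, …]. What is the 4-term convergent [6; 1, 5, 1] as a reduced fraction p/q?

48/7

Start with 1.
5 + 1/(1/1) = 5 + 1/1 = 6/1
1 + 1/(6/1) = 1 + 1/6 = 7/6
6 + 1/(7/6) = 6 + 6/7 = 48/7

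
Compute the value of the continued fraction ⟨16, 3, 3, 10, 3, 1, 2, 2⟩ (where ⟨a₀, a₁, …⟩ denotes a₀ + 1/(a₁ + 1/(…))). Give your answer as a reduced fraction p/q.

a_0 = 16: 16/1
a_1 = 3: 49/3
a_2 = 3: 163/10
a_3 = 10: 1679/103
a_4 = 3: 5200/319
a_5 = 1: 6879/422
a_6 = 2: 18958/1163
a_7 = 2: 44795/2748

44795/2748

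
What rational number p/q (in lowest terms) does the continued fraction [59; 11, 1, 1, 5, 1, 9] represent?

87271/1477

Build up convergents one term at a time:
a_0 = 59: 59/1
a_1 = 11: 650/11
a_2 = 1: 709/12
a_3 = 1: 1359/23
a_4 = 5: 7504/127
a_5 = 1: 8863/150
a_6 = 9: 87271/1477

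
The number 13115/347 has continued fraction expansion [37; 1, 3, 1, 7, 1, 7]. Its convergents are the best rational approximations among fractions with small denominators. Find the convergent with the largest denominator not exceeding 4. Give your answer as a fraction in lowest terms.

151/4

a_0 = 37: 37/1  (≤ bound)
a_1 = 1: 38/1  (≤ bound)
a_2 = 3: 151/4  (≤ bound)
a_3 = 1: 189/5  (> 4, stop)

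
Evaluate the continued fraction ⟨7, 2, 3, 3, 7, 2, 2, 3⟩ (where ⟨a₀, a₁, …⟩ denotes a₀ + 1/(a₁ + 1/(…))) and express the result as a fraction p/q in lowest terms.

a_0 = 7: 7/1
a_1 = 2: 15/2
a_2 = 3: 52/7
a_3 = 3: 171/23
a_4 = 7: 1249/168
a_5 = 2: 2669/359
a_6 = 2: 6587/886
a_7 = 3: 22430/3017

22430/3017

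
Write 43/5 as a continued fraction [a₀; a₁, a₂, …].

43 ÷ 5 → quotient 8, remainder 3
5 ÷ 3 → quotient 1, remainder 2
3 ÷ 2 → quotient 1, remainder 1
2 ÷ 1 → quotient 2, remainder 0

[8; 1, 1, 2]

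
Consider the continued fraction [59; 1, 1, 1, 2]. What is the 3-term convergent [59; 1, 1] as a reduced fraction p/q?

119/2

Build up convergents one term at a time:
a_0 = 59: 59/1
a_1 = 1: 60/1
a_2 = 1: 119/2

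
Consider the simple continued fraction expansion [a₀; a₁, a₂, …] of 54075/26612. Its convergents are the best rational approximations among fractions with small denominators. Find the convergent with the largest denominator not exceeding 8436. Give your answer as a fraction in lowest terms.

a_0 = 2: 2/1  (≤ bound)
a_1 = 31: 63/31  (≤ bound)
a_2 = 3: 191/94  (≤ bound)
a_3 = 1: 254/125  (≤ bound)
a_4 = 2: 699/344  (≤ bound)
a_5 = 6: 4448/2189  (≤ bound)
a_6 = 12: 54075/26612  (> 8436, stop)

4448/2189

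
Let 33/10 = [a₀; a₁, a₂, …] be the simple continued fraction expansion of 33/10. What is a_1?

3

33 = 3·10 + 3, so a_0 = 3
10 = 3·3 + 1, so a_1 = 3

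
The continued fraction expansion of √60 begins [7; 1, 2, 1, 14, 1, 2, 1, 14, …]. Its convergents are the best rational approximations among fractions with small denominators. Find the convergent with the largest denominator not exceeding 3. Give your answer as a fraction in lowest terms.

23/3

List convergents until the denominator exceeds the bound:
a_0 = 7: 7/1  (≤ bound)
a_1 = 1: 8/1  (≤ bound)
a_2 = 2: 23/3  (≤ bound)
a_3 = 1: 31/4  (> 3, stop)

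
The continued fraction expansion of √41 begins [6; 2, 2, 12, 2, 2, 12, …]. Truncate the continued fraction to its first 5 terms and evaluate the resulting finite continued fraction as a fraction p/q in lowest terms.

826/129

Start with 2.
12 + 1/(2/1) = 12 + 1/2 = 25/2
2 + 1/(25/2) = 2 + 2/25 = 52/25
2 + 1/(52/25) = 2 + 25/52 = 129/52
6 + 1/(129/52) = 6 + 52/129 = 826/129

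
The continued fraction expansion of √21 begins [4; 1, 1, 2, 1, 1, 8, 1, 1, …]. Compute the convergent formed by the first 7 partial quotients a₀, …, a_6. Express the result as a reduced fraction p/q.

a_0 = 4: 4/1
a_1 = 1: 5/1
a_2 = 1: 9/2
a_3 = 2: 23/5
a_4 = 1: 32/7
a_5 = 1: 55/12
a_6 = 8: 472/103

472/103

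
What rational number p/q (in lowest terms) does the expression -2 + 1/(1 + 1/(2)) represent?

-4/3

Start with 2.
1 + 1/(2/1) = 1 + 1/2 = 3/2
-2 + 1/(3/2) = -2 + 2/3 = -4/3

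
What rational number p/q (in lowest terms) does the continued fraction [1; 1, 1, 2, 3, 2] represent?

a_0 = 1: 1/1
a_1 = 1: 2/1
a_2 = 1: 3/2
a_3 = 2: 8/5
a_4 = 3: 27/17
a_5 = 2: 62/39

62/39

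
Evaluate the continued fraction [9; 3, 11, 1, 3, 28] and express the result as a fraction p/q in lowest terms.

a_0 = 9: 9/1
a_1 = 3: 28/3
a_2 = 11: 317/34
a_3 = 1: 345/37
a_4 = 3: 1352/145
a_5 = 28: 38201/4097

38201/4097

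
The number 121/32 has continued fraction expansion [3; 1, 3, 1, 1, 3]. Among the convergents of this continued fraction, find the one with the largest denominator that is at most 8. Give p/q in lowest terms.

19/5

List convergents until the denominator exceeds the bound:
a_0 = 3: 3/1  (≤ bound)
a_1 = 1: 4/1  (≤ bound)
a_2 = 3: 15/4  (≤ bound)
a_3 = 1: 19/5  (≤ bound)
a_4 = 1: 34/9  (> 8, stop)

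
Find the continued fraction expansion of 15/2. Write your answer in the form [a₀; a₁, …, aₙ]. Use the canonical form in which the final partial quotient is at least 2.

[7; 2]

Repeatedly divide and take the remainder:
⌊15/2⌋ = 7, remainder 1
⌊2/1⌋ = 2, remainder 0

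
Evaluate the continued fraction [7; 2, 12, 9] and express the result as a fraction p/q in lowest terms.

1698/227

Build up convergents one term at a time:
a_0 = 7: 7/1
a_1 = 2: 15/2
a_2 = 12: 187/25
a_3 = 9: 1698/227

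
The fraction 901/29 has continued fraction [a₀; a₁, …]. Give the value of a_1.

14

901 = 31·29 + 2, so a_0 = 31
29 = 14·2 + 1, so a_1 = 14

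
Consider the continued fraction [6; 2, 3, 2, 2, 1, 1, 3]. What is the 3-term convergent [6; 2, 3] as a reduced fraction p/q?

Start with 3.
2 + 1/(3/1) = 2 + 1/3 = 7/3
6 + 1/(7/3) = 6 + 3/7 = 45/7

45/7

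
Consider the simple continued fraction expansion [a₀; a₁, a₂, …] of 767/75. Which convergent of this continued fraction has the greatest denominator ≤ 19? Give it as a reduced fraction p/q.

a_0 = 10: 10/1  (≤ bound)
a_1 = 4: 41/4  (≤ bound)
a_2 = 2: 92/9  (≤ bound)
a_3 = 2: 225/22  (> 19, stop)

92/9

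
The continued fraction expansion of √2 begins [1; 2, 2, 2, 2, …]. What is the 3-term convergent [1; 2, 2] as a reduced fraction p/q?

7/5

a_0 = 1: 1/1
a_1 = 2: 3/2
a_2 = 2: 7/5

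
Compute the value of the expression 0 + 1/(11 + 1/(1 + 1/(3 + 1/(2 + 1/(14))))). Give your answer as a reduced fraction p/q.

Start with 14.
2 + 1/(14/1) = 2 + 1/14 = 29/14
3 + 1/(29/14) = 3 + 14/29 = 101/29
1 + 1/(101/29) = 1 + 29/101 = 130/101
11 + 1/(130/101) = 11 + 101/130 = 1531/130
0 + 1/(1531/130) = 0 + 130/1531 = 130/1531

130/1531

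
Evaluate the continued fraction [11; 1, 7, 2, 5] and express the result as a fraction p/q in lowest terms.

1105/93

Compute successive convergents:
a_0 = 11: 11/1
a_1 = 1: 12/1
a_2 = 7: 95/8
a_3 = 2: 202/17
a_4 = 5: 1105/93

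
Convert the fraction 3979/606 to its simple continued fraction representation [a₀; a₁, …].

3979 ÷ 606 → quotient 6, remainder 343
606 ÷ 343 → quotient 1, remainder 263
343 ÷ 263 → quotient 1, remainder 80
263 ÷ 80 → quotient 3, remainder 23
80 ÷ 23 → quotient 3, remainder 11
23 ÷ 11 → quotient 2, remainder 1
11 ÷ 1 → quotient 11, remainder 0

[6; 1, 1, 3, 3, 2, 11]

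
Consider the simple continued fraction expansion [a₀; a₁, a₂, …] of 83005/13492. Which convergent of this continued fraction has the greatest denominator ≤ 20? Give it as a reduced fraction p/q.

80/13

a_0 = 6: 6/1  (≤ bound)
a_1 = 6: 37/6  (≤ bound)
a_2 = 1: 43/7  (≤ bound)
a_3 = 1: 80/13  (≤ bound)
a_4 = 2: 203/33  (> 20, stop)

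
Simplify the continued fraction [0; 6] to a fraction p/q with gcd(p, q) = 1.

1/6

Start with 6.
0 + 1/(6/1) = 0 + 1/6 = 1/6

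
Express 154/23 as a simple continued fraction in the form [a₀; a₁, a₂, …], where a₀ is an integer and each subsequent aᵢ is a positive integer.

[6; 1, 2, 3, 2]

Apply division with remainder until the remainder is 0:
154 ÷ 23 → quotient 6, remainder 16
23 ÷ 16 → quotient 1, remainder 7
16 ÷ 7 → quotient 2, remainder 2
7 ÷ 2 → quotient 3, remainder 1
2 ÷ 1 → quotient 2, remainder 0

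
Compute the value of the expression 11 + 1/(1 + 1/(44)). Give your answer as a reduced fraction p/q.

539/45

a_0 = 11: 11/1
a_1 = 1: 12/1
a_2 = 44: 539/45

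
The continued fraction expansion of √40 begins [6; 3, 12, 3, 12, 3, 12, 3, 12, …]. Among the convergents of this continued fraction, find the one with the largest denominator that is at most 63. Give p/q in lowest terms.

List convergents until the denominator exceeds the bound:
a_0 = 6: 6/1  (≤ bound)
a_1 = 3: 19/3  (≤ bound)
a_2 = 12: 234/37  (≤ bound)
a_3 = 3: 721/114  (> 63, stop)

234/37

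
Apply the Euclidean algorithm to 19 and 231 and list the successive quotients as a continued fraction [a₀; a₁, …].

19 = 0·231 + 19, so a_0 = 0
231 = 12·19 + 3, so a_1 = 12
19 = 6·3 + 1, so a_2 = 6
3 = 3·1 + 0, so a_3 = 3

[0; 12, 6, 3]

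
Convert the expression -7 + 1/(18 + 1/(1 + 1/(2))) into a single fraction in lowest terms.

Start with 2.
1 + 1/(2/1) = 1 + 1/2 = 3/2
18 + 1/(3/2) = 18 + 2/3 = 56/3
-7 + 1/(56/3) = -7 + 3/56 = -389/56

-389/56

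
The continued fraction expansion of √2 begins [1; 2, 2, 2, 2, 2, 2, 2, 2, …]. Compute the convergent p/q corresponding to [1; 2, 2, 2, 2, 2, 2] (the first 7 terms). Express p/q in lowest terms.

Build up convergents one term at a time:
a_0 = 1: 1/1
a_1 = 2: 3/2
a_2 = 2: 7/5
a_3 = 2: 17/12
a_4 = 2: 41/29
a_5 = 2: 99/70
a_6 = 2: 239/169

239/169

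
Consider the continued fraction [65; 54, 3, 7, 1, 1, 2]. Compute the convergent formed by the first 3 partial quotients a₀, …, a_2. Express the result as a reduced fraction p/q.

Starting at the tail and folding back:
Start with 3.
54 + 1/(3/1) = 54 + 1/3 = 163/3
65 + 1/(163/3) = 65 + 3/163 = 10598/163

10598/163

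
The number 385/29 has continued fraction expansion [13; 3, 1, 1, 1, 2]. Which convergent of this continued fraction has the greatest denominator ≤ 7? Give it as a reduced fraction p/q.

93/7

a_0 = 13: 13/1  (≤ bound)
a_1 = 3: 40/3  (≤ bound)
a_2 = 1: 53/4  (≤ bound)
a_3 = 1: 93/7  (≤ bound)
a_4 = 1: 146/11  (> 7, stop)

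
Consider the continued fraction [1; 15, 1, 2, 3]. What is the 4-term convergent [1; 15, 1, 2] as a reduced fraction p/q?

a_0 = 1: 1/1
a_1 = 15: 16/15
a_2 = 1: 17/16
a_3 = 2: 50/47

50/47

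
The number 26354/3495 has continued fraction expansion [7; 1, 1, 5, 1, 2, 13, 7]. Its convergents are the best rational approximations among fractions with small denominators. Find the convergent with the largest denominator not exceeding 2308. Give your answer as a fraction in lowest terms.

3725/494

List convergents until the denominator exceeds the bound:
a_0 = 7: 7/1  (≤ bound)
a_1 = 1: 8/1  (≤ bound)
a_2 = 1: 15/2  (≤ bound)
a_3 = 5: 83/11  (≤ bound)
a_4 = 1: 98/13  (≤ bound)
a_5 = 2: 279/37  (≤ bound)
a_6 = 13: 3725/494  (≤ bound)
a_7 = 7: 26354/3495  (> 2308, stop)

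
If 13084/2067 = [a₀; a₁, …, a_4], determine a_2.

32

13084 = 6·2067 + 682, so a_0 = 6
2067 = 3·682 + 21, so a_1 = 3
682 = 32·21 + 10, so a_2 = 32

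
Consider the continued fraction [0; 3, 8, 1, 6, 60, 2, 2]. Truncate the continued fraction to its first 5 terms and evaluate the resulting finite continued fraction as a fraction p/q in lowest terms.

62/193

Compute successive convergents:
a_0 = 0: 0/1
a_1 = 3: 1/3
a_2 = 8: 8/25
a_3 = 1: 9/28
a_4 = 6: 62/193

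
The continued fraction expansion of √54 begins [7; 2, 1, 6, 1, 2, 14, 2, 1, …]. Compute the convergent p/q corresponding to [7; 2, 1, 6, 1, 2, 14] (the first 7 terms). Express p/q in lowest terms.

Start with 14.
2 + 1/(14/1) = 2 + 1/14 = 29/14
1 + 1/(29/14) = 1 + 14/29 = 43/29
6 + 1/(43/29) = 6 + 29/43 = 287/43
1 + 1/(287/43) = 1 + 43/287 = 330/287
2 + 1/(330/287) = 2 + 287/330 = 947/330
7 + 1/(947/330) = 7 + 330/947 = 6959/947

6959/947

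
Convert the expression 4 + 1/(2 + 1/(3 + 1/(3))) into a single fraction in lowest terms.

102/23

Start with 3.
3 + 1/(3/1) = 3 + 1/3 = 10/3
2 + 1/(10/3) = 2 + 3/10 = 23/10
4 + 1/(23/10) = 4 + 10/23 = 102/23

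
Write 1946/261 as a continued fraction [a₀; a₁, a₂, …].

⌊1946/261⌋ = 7, remainder 119
⌊261/119⌋ = 2, remainder 23
⌊119/23⌋ = 5, remainder 4
⌊23/4⌋ = 5, remainder 3
⌊4/3⌋ = 1, remainder 1
⌊3/1⌋ = 3, remainder 0

[7; 2, 5, 5, 1, 3]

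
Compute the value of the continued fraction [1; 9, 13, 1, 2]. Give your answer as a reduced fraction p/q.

Use the convergent recurrence hₖ = aₖ·hₖ₋₁ + hₖ₋₂ (and likewise for the denominators kₖ):
a_0 = 1: 1/1
a_1 = 9: 10/9
a_2 = 13: 131/118
a_3 = 1: 141/127
a_4 = 2: 413/372

413/372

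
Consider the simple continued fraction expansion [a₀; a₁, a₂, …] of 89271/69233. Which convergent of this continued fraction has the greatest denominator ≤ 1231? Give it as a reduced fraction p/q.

a_0 = 1: 1/1  (≤ bound)
a_1 = 3: 4/3  (≤ bound)
a_2 = 2: 9/7  (≤ bound)
a_3 = 5: 49/38  (≤ bound)
a_4 = 15: 744/577  (≤ bound)
a_5 = 7: 5257/4077  (> 1231, stop)

744/577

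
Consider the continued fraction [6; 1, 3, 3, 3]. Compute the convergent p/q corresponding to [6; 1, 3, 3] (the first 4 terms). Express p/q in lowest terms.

88/13

a_0 = 6: 6/1
a_1 = 1: 7/1
a_2 = 3: 27/4
a_3 = 3: 88/13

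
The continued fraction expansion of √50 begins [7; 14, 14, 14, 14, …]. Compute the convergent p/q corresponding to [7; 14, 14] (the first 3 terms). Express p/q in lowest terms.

1393/197

Compute successive convergents:
a_0 = 7: 7/1
a_1 = 14: 99/14
a_2 = 14: 1393/197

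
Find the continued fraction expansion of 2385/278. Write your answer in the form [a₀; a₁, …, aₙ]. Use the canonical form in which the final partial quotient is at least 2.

2385 ÷ 278 → quotient 8, remainder 161
278 ÷ 161 → quotient 1, remainder 117
161 ÷ 117 → quotient 1, remainder 44
117 ÷ 44 → quotient 2, remainder 29
44 ÷ 29 → quotient 1, remainder 15
29 ÷ 15 → quotient 1, remainder 14
15 ÷ 14 → quotient 1, remainder 1
14 ÷ 1 → quotient 14, remainder 0

[8; 1, 1, 2, 1, 1, 1, 14]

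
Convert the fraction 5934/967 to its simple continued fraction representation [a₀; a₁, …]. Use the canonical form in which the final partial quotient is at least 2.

5934 ÷ 967 → quotient 6, remainder 132
967 ÷ 132 → quotient 7, remainder 43
132 ÷ 43 → quotient 3, remainder 3
43 ÷ 3 → quotient 14, remainder 1
3 ÷ 1 → quotient 3, remainder 0

[6; 7, 3, 14, 3]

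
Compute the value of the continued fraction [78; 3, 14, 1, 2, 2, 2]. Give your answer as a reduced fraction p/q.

a_0 = 78: 78/1
a_1 = 3: 235/3
a_2 = 14: 3368/43
a_3 = 1: 3603/46
a_4 = 2: 10574/135
a_5 = 2: 24751/316
a_6 = 2: 60076/767

60076/767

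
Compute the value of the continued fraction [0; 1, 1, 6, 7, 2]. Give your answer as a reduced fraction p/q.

107/199

Start with 2.
7 + 1/(2/1) = 7 + 1/2 = 15/2
6 + 1/(15/2) = 6 + 2/15 = 92/15
1 + 1/(92/15) = 1 + 15/92 = 107/92
1 + 1/(107/92) = 1 + 92/107 = 199/107
0 + 1/(199/107) = 0 + 107/199 = 107/199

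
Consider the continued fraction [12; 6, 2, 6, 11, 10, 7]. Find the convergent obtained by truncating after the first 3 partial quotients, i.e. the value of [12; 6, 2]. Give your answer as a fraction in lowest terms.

158/13

a_0 = 12: 12/1
a_1 = 6: 73/6
a_2 = 2: 158/13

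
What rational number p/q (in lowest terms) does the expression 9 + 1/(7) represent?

Use the convergent recurrence hₖ = aₖ·hₖ₋₁ + hₖ₋₂ (and likewise for the denominators kₖ):
a_0 = 9: 9/1
a_1 = 7: 64/7

64/7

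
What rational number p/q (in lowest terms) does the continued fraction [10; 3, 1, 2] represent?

Start with 2.
1 + 1/(2/1) = 1 + 1/2 = 3/2
3 + 1/(3/2) = 3 + 2/3 = 11/3
10 + 1/(11/3) = 10 + 3/11 = 113/11

113/11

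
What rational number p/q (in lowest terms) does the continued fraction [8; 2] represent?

Start with 2.
8 + 1/(2/1) = 8 + 1/2 = 17/2

17/2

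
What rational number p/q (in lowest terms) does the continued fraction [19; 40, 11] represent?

8390/441

Collapse the nested fraction from the inside out:
Start with 11.
40 + 1/(11/1) = 40 + 1/11 = 441/11
19 + 1/(441/11) = 19 + 11/441 = 8390/441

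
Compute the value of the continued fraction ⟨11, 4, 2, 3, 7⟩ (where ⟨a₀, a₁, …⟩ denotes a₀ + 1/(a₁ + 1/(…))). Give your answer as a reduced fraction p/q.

2537/226

Use the convergent recurrence hₖ = aₖ·hₖ₋₁ + hₖ₋₂ (and likewise for the denominators kₖ):
a_0 = 11: 11/1
a_1 = 4: 45/4
a_2 = 2: 101/9
a_3 = 3: 348/31
a_4 = 7: 2537/226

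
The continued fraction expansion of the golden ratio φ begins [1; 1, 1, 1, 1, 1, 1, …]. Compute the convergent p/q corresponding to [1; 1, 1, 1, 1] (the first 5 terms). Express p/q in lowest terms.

Start with 1.
1 + 1/(1/1) = 1 + 1/1 = 2/1
1 + 1/(2/1) = 1 + 1/2 = 3/2
1 + 1/(3/2) = 1 + 2/3 = 5/3
1 + 1/(5/3) = 1 + 3/5 = 8/5

8/5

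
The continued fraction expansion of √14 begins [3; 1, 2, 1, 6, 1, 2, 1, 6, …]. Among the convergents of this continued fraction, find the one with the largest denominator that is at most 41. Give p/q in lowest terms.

116/31

List convergents until the denominator exceeds the bound:
a_0 = 3: 3/1  (≤ bound)
a_1 = 1: 4/1  (≤ bound)
a_2 = 2: 11/3  (≤ bound)
a_3 = 1: 15/4  (≤ bound)
a_4 = 6: 101/27  (≤ bound)
a_5 = 1: 116/31  (≤ bound)
a_6 = 2: 333/89  (> 41, stop)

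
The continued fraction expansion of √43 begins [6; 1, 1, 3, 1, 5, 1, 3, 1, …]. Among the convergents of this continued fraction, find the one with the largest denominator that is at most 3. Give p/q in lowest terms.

13/2

a_0 = 6: 6/1  (≤ bound)
a_1 = 1: 7/1  (≤ bound)
a_2 = 1: 13/2  (≤ bound)
a_3 = 3: 46/7  (> 3, stop)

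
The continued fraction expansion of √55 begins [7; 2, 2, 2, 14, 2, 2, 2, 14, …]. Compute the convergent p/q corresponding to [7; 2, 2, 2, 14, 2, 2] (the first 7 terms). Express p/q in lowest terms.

Starting at the tail and folding back:
Start with 2.
2 + 1/(2/1) = 2 + 1/2 = 5/2
14 + 1/(5/2) = 14 + 2/5 = 72/5
2 + 1/(72/5) = 2 + 5/72 = 149/72
2 + 1/(149/72) = 2 + 72/149 = 370/149
2 + 1/(370/149) = 2 + 149/370 = 889/370
7 + 1/(889/370) = 7 + 370/889 = 6593/889

6593/889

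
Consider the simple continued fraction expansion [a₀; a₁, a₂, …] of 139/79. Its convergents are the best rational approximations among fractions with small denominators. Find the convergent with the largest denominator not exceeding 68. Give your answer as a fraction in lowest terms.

List convergents until the denominator exceeds the bound:
a_0 = 1: 1/1  (≤ bound)
a_1 = 1: 2/1  (≤ bound)
a_2 = 3: 7/4  (≤ bound)
a_3 = 6: 44/25  (≤ bound)
a_4 = 3: 139/79  (> 68, stop)

44/25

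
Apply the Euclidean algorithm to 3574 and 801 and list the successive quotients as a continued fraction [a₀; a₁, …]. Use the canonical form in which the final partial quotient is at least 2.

[4; 2, 6, 15, 4]

Apply division with remainder until the remainder is 0:
3574 ÷ 801 → quotient 4, remainder 370
801 ÷ 370 → quotient 2, remainder 61
370 ÷ 61 → quotient 6, remainder 4
61 ÷ 4 → quotient 15, remainder 1
4 ÷ 1 → quotient 4, remainder 0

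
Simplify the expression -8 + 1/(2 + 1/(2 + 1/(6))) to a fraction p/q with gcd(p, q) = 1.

-243/32

Starting at the tail and folding back:
Start with 6.
2 + 1/(6/1) = 2 + 1/6 = 13/6
2 + 1/(13/6) = 2 + 6/13 = 32/13
-8 + 1/(32/13) = -8 + 13/32 = -243/32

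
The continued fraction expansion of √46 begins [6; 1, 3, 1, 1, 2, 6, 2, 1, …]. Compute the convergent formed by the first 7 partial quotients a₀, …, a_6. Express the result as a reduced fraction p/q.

Starting at the tail and folding back:
Start with 6.
2 + 1/(6/1) = 2 + 1/6 = 13/6
1 + 1/(13/6) = 1 + 6/13 = 19/13
1 + 1/(19/13) = 1 + 13/19 = 32/19
3 + 1/(32/19) = 3 + 19/32 = 115/32
1 + 1/(115/32) = 1 + 32/115 = 147/115
6 + 1/(147/115) = 6 + 115/147 = 997/147

997/147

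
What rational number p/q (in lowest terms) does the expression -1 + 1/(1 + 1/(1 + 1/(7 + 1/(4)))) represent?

Start with 4.
7 + 1/(4/1) = 7 + 1/4 = 29/4
1 + 1/(29/4) = 1 + 4/29 = 33/29
1 + 1/(33/29) = 1 + 29/33 = 62/33
-1 + 1/(62/33) = -1 + 33/62 = -29/62

-29/62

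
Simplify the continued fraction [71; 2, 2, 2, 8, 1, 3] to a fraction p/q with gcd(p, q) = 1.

31423/440

Start with 3.
1 + 1/(3/1) = 1 + 1/3 = 4/3
8 + 1/(4/3) = 8 + 3/4 = 35/4
2 + 1/(35/4) = 2 + 4/35 = 74/35
2 + 1/(74/35) = 2 + 35/74 = 183/74
2 + 1/(183/74) = 2 + 74/183 = 440/183
71 + 1/(440/183) = 71 + 183/440 = 31423/440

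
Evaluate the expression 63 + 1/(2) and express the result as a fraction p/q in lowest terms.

a_0 = 63: 63/1
a_1 = 2: 127/2

127/2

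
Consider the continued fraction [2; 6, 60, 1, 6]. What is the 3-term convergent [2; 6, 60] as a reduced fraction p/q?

a_0 = 2: 2/1
a_1 = 6: 13/6
a_2 = 60: 782/361

782/361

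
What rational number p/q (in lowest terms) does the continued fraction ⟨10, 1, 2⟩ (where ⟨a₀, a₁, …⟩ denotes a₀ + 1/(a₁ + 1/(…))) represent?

a_0 = 10: 10/1
a_1 = 1: 11/1
a_2 = 2: 32/3

32/3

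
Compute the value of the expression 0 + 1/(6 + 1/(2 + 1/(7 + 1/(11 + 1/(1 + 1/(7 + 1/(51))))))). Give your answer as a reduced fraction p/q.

Starting at the tail and folding back:
Start with 51.
7 + 1/(51/1) = 7 + 1/51 = 358/51
1 + 1/(358/51) = 1 + 51/358 = 409/358
11 + 1/(409/358) = 11 + 358/409 = 4857/409
7 + 1/(4857/409) = 7 + 409/4857 = 34408/4857
2 + 1/(34408/4857) = 2 + 4857/34408 = 73673/34408
6 + 1/(73673/34408) = 6 + 34408/73673 = 476446/73673
0 + 1/(476446/73673) = 0 + 73673/476446 = 73673/476446

73673/476446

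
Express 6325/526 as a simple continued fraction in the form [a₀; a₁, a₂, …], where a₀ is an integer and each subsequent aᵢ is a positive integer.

[12; 40, 2, 6]

6325 = 12·526 + 13, so a_0 = 12
526 = 40·13 + 6, so a_1 = 40
13 = 2·6 + 1, so a_2 = 2
6 = 6·1 + 0, so a_3 = 6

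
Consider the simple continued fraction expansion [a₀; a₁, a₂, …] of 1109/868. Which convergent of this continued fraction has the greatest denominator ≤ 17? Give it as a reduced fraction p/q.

14/11

a_0 = 1: 1/1  (≤ bound)
a_1 = 3: 4/3  (≤ bound)
a_2 = 1: 5/4  (≤ bound)
a_3 = 1: 9/7  (≤ bound)
a_4 = 1: 14/11  (≤ bound)
a_5 = 1: 23/18  (> 17, stop)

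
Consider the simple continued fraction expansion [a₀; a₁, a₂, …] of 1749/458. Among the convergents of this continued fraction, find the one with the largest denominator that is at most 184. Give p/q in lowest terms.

569/149

a_0 = 3: 3/1  (≤ bound)
a_1 = 1: 4/1  (≤ bound)
a_2 = 4: 19/5  (≤ bound)
a_3 = 1: 23/6  (≤ bound)
a_4 = 1: 42/11  (≤ bound)
a_5 = 13: 569/149  (≤ bound)
a_6 = 3: 1749/458  (> 184, stop)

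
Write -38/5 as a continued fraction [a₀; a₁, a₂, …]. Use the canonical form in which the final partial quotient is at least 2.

[-8; 2, 2]

Repeatedly divide and take the remainder:
-38 = -8·5 + 2, so a_0 = -8
5 = 2·2 + 1, so a_1 = 2
2 = 2·1 + 0, so a_2 = 2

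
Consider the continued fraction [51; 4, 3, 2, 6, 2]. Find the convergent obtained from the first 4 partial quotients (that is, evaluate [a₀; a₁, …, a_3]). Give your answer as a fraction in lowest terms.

1537/30

Starting at the tail and folding back:
Start with 2.
3 + 1/(2/1) = 3 + 1/2 = 7/2
4 + 1/(7/2) = 4 + 2/7 = 30/7
51 + 1/(30/7) = 51 + 7/30 = 1537/30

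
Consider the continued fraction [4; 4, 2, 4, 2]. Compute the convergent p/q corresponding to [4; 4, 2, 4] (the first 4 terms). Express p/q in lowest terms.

a_0 = 4: 4/1
a_1 = 4: 17/4
a_2 = 2: 38/9
a_3 = 4: 169/40

169/40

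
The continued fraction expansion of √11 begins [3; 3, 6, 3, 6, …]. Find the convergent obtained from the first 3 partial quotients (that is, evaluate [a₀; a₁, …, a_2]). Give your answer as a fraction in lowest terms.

63/19

a_0 = 3: 3/1
a_1 = 3: 10/3
a_2 = 6: 63/19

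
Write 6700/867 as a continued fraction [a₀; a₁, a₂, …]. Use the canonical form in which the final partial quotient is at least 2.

[7; 1, 2, 1, 2, 15, 2, 2]

Run the Euclidean algorithm, recording each quotient:
6700 = 7·867 + 631, so a_0 = 7
867 = 1·631 + 236, so a_1 = 1
631 = 2·236 + 159, so a_2 = 2
236 = 1·159 + 77, so a_3 = 1
159 = 2·77 + 5, so a_4 = 2
77 = 15·5 + 2, so a_5 = 15
5 = 2·2 + 1, so a_6 = 2
2 = 2·1 + 0, so a_7 = 2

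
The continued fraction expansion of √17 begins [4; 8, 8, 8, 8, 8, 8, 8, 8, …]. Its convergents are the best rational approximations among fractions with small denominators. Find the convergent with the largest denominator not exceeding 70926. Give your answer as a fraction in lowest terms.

a_0 = 4: 4/1  (≤ bound)
a_1 = 8: 33/8  (≤ bound)
a_2 = 8: 268/65  (≤ bound)
a_3 = 8: 2177/528  (≤ bound)
a_4 = 8: 17684/4289  (≤ bound)
a_5 = 8: 143649/34840  (≤ bound)
a_6 = 8: 1166876/283009  (> 70926, stop)

143649/34840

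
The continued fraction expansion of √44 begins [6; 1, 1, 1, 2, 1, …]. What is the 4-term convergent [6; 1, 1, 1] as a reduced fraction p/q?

Collapse the nested fraction from the inside out:
Start with 1.
1 + 1/(1/1) = 1 + 1/1 = 2/1
1 + 1/(2/1) = 1 + 1/2 = 3/2
6 + 1/(3/2) = 6 + 2/3 = 20/3

20/3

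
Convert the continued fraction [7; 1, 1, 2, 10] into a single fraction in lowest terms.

395/52

Start with 10.
2 + 1/(10/1) = 2 + 1/10 = 21/10
1 + 1/(21/10) = 1 + 10/21 = 31/21
1 + 1/(31/21) = 1 + 21/31 = 52/31
7 + 1/(52/31) = 7 + 31/52 = 395/52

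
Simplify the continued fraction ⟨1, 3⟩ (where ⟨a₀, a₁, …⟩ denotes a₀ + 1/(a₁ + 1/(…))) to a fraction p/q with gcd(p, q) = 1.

4/3

a_0 = 1: 1/1
a_1 = 3: 4/3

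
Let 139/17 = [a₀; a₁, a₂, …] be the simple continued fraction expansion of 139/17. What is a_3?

⌊139/17⌋ = 8, remainder 3
⌊17/3⌋ = 5, remainder 2
⌊3/2⌋ = 1, remainder 1
⌊2/1⌋ = 2, remainder 0

2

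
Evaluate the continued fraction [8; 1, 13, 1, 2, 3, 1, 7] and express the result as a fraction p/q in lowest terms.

13255/1484

Start with 7.
1 + 1/(7/1) = 1 + 1/7 = 8/7
3 + 1/(8/7) = 3 + 7/8 = 31/8
2 + 1/(31/8) = 2 + 8/31 = 70/31
1 + 1/(70/31) = 1 + 31/70 = 101/70
13 + 1/(101/70) = 13 + 70/101 = 1383/101
1 + 1/(1383/101) = 1 + 101/1383 = 1484/1383
8 + 1/(1484/1383) = 8 + 1383/1484 = 13255/1484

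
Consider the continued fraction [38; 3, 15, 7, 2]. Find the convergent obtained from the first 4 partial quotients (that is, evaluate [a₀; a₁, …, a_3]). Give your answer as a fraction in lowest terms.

Use the convergent recurrence hₖ = aₖ·hₖ₋₁ + hₖ₋₂ (and likewise for the denominators kₖ):
a_0 = 38: 38/1
a_1 = 3: 115/3
a_2 = 15: 1763/46
a_3 = 7: 12456/325

12456/325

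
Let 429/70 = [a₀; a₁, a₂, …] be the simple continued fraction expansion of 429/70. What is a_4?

429 ÷ 70 → quotient 6, remainder 9
70 ÷ 9 → quotient 7, remainder 7
9 ÷ 7 → quotient 1, remainder 2
7 ÷ 2 → quotient 3, remainder 1
2 ÷ 1 → quotient 2, remainder 0

2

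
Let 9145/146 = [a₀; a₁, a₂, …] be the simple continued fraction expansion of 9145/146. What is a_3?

Apply division with remainder until the remainder is 0:
⌊9145/146⌋ = 62, remainder 93
⌊146/93⌋ = 1, remainder 53
⌊93/53⌋ = 1, remainder 40
⌊53/40⌋ = 1, remainder 13

1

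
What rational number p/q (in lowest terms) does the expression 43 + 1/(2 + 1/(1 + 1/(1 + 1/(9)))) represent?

2083/48

Start with 9.
1 + 1/(9/1) = 1 + 1/9 = 10/9
1 + 1/(10/9) = 1 + 9/10 = 19/10
2 + 1/(19/10) = 2 + 10/19 = 48/19
43 + 1/(48/19) = 43 + 19/48 = 2083/48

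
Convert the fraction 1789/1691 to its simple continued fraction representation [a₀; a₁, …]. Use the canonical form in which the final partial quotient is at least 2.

Run the Euclidean algorithm, recording each quotient:
⌊1789/1691⌋ = 1, remainder 98
⌊1691/98⌋ = 17, remainder 25
⌊98/25⌋ = 3, remainder 23
⌊25/23⌋ = 1, remainder 2
⌊23/2⌋ = 11, remainder 1
⌊2/1⌋ = 2, remainder 0

[1; 17, 3, 1, 11, 2]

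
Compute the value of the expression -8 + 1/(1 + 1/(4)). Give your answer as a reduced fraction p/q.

Start with 4.
1 + 1/(4/1) = 1 + 1/4 = 5/4
-8 + 1/(5/4) = -8 + 4/5 = -36/5

-36/5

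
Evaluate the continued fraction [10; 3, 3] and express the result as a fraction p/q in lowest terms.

103/10

Compute successive convergents:
a_0 = 10: 10/1
a_1 = 3: 31/3
a_2 = 3: 103/10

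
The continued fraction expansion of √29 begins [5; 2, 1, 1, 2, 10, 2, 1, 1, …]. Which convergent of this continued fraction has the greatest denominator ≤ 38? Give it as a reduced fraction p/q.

a_0 = 5: 5/1  (≤ bound)
a_1 = 2: 11/2  (≤ bound)
a_2 = 1: 16/3  (≤ bound)
a_3 = 1: 27/5  (≤ bound)
a_4 = 2: 70/13  (≤ bound)
a_5 = 10: 727/135  (> 38, stop)

70/13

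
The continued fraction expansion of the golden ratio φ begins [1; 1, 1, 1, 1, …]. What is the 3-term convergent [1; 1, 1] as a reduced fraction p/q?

a_0 = 1: 1/1
a_1 = 1: 2/1
a_2 = 1: 3/2

3/2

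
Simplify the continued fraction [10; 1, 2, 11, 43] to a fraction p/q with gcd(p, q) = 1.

Start with 43.
11 + 1/(43/1) = 11 + 1/43 = 474/43
2 + 1/(474/43) = 2 + 43/474 = 991/474
1 + 1/(991/474) = 1 + 474/991 = 1465/991
10 + 1/(1465/991) = 10 + 991/1465 = 15641/1465

15641/1465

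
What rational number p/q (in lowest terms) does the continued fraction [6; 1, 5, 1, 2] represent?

137/20

a_0 = 6: 6/1
a_1 = 1: 7/1
a_2 = 5: 41/6
a_3 = 1: 48/7
a_4 = 2: 137/20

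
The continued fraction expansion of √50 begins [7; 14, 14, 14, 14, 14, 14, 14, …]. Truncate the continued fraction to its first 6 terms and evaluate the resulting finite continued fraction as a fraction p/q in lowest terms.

a_0 = 7: 7/1
a_1 = 14: 99/14
a_2 = 14: 1393/197
a_3 = 14: 19601/2772
a_4 = 14: 275807/39005
a_5 = 14: 3880899/548842

3880899/548842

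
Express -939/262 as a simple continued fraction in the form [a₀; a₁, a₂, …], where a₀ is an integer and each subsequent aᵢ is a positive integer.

[-4; 2, 2, 2, 10, 2]

Run the Euclidean algorithm, recording each quotient:
-939 = -4·262 + 109, so a_0 = -4
262 = 2·109 + 44, so a_1 = 2
109 = 2·44 + 21, so a_2 = 2
44 = 2·21 + 2, so a_3 = 2
21 = 10·2 + 1, so a_4 = 10
2 = 2·1 + 0, so a_5 = 2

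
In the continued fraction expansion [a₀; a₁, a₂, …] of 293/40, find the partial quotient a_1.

3

293 = 7·40 + 13, so a_0 = 7
40 = 3·13 + 1, so a_1 = 3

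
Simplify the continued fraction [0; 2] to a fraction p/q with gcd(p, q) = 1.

1/2

Starting at the tail and folding back:
Start with 2.
0 + 1/(2/1) = 0 + 1/2 = 1/2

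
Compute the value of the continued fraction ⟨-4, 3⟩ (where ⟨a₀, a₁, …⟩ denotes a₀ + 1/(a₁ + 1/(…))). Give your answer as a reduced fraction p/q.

-11/3

Use the convergent recurrence hₖ = aₖ·hₖ₋₁ + hₖ₋₂ (and likewise for the denominators kₖ):
a_0 = -4: -4/1
a_1 = 3: -11/3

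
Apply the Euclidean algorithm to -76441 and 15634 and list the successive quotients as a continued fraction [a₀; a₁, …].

Repeatedly divide and take the remainder:
-76441 ÷ 15634 → quotient -5, remainder 1729
15634 ÷ 1729 → quotient 9, remainder 73
1729 ÷ 73 → quotient 23, remainder 50
73 ÷ 50 → quotient 1, remainder 23
50 ÷ 23 → quotient 2, remainder 4
23 ÷ 4 → quotient 5, remainder 3
4 ÷ 3 → quotient 1, remainder 1
3 ÷ 1 → quotient 3, remainder 0

[-5; 9, 23, 1, 2, 5, 1, 3]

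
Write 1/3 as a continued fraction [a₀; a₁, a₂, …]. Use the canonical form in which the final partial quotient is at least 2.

[0; 3]

⌊1/3⌋ = 0, remainder 1
⌊3/1⌋ = 3, remainder 0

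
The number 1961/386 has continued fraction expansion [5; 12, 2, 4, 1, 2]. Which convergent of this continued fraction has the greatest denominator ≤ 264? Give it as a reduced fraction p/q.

List convergents until the denominator exceeds the bound:
a_0 = 5: 5/1  (≤ bound)
a_1 = 12: 61/12  (≤ bound)
a_2 = 2: 127/25  (≤ bound)
a_3 = 4: 569/112  (≤ bound)
a_4 = 1: 696/137  (≤ bound)
a_5 = 2: 1961/386  (> 264, stop)

696/137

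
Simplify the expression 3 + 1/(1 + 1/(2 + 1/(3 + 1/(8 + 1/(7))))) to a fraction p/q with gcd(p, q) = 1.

Start with 7.
8 + 1/(7/1) = 8 + 1/7 = 57/7
3 + 1/(57/7) = 3 + 7/57 = 178/57
2 + 1/(178/57) = 2 + 57/178 = 413/178
1 + 1/(413/178) = 1 + 178/413 = 591/413
3 + 1/(591/413) = 3 + 413/591 = 2186/591

2186/591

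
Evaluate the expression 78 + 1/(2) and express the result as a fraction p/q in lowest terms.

157/2

Starting at the tail and folding back:
Start with 2.
78 + 1/(2/1) = 78 + 1/2 = 157/2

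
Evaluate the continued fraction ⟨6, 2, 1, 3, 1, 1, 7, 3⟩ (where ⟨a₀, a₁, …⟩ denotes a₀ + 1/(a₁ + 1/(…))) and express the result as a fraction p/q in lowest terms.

3765/592

a_0 = 6: 6/1
a_1 = 2: 13/2
a_2 = 1: 19/3
a_3 = 3: 70/11
a_4 = 1: 89/14
a_5 = 1: 159/25
a_6 = 7: 1202/189
a_7 = 3: 3765/592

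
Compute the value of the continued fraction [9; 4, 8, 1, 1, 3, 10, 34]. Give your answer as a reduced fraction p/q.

Use the convergent recurrence hₖ = aₖ·hₖ₋₁ + hₖ₋₂ (and likewise for the denominators kₖ):
a_0 = 9: 9/1
a_1 = 4: 37/4
a_2 = 8: 305/33
a_3 = 1: 342/37
a_4 = 1: 647/70
a_5 = 3: 2283/247
a_6 = 10: 23477/2540
a_7 = 34: 800501/86607

800501/86607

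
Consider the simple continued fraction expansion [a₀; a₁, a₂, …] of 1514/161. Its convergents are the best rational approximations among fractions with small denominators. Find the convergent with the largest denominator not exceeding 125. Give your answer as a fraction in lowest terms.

489/52

a_0 = 9: 9/1  (≤ bound)
a_1 = 2: 19/2  (≤ bound)
a_2 = 2: 47/5  (≤ bound)
a_3 = 10: 489/52  (≤ bound)
a_4 = 3: 1514/161  (> 125, stop)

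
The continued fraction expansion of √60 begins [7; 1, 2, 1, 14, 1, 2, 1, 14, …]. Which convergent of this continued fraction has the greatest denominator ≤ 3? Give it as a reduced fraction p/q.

List convergents until the denominator exceeds the bound:
a_0 = 7: 7/1  (≤ bound)
a_1 = 1: 8/1  (≤ bound)
a_2 = 2: 23/3  (≤ bound)
a_3 = 1: 31/4  (> 3, stop)

23/3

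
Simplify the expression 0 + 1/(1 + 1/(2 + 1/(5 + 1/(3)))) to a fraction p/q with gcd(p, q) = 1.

a_0 = 0: 0/1
a_1 = 1: 1/1
a_2 = 2: 2/3
a_3 = 5: 11/16
a_4 = 3: 35/51

35/51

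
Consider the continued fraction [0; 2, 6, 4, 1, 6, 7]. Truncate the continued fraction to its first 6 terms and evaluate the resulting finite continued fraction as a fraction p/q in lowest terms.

Use the convergent recurrence hₖ = aₖ·hₖ₋₁ + hₖ₋₂ (and likewise for the denominators kₖ):
a_0 = 0: 0/1
a_1 = 2: 1/2
a_2 = 6: 6/13
a_3 = 4: 25/54
a_4 = 1: 31/67
a_5 = 6: 211/456

211/456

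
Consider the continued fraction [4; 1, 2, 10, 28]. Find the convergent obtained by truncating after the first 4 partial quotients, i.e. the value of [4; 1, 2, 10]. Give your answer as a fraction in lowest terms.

145/31

Collapse the nested fraction from the inside out:
Start with 10.
2 + 1/(10/1) = 2 + 1/10 = 21/10
1 + 1/(21/10) = 1 + 10/21 = 31/21
4 + 1/(31/21) = 4 + 21/31 = 145/31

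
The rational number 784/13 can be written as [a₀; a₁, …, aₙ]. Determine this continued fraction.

[60; 3, 4]

784 ÷ 13 → quotient 60, remainder 4
13 ÷ 4 → quotient 3, remainder 1
4 ÷ 1 → quotient 4, remainder 0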